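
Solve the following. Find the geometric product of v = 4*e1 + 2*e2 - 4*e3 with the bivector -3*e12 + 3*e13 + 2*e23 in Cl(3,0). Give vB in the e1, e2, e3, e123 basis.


vB has grade-1 (vector) and grade-3 (trivector) parts: vB = (v _| B) + (v ^ B).
Vector part <vB>_1:
  e1: -v2*b12 - v3*b13 = -(2)*(-3) - (-4)*(3) = 18
  e2: v1*b12 - v3*b23 = (4)*(-3) - (-4)*(2) = -4
  e3: v1*b13 + v2*b23 = (4)*(3) + (2)*(2) = 16
Trivector part <vB>_3:
  e123: v1*b23 - v2*b13 + v3*b12 = (4)*(2) - (2)*(3) + (-4)*(-3) = 14
vB = 18*e1 - 4*e2 + 16*e3 + 14*e123


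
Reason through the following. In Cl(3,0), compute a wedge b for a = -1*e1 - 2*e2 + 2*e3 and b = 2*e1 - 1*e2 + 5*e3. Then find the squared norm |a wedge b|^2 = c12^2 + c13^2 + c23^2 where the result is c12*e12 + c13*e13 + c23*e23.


a wedge b = (a1*b2 - a2*b1)*e12 + (a1*b3 - a3*b1)*e13 + (a2*b3 - a3*b2)*e23
e12 coeff: (-1)*(-1) - (-2)*2 = 1 - (-4) = 5
e13 coeff: (-1)*5 - 2*2 = -5 - 4 = -9
e23 coeff: (-2)*5 - 2*(-1) = -10 - (-2) = -8
|a wedge b|^2 = 5^2 + (-9)^2 + (-8)^2
= 25 + 81 + 64
= 170


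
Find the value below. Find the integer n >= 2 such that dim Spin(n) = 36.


dim Spin(n) = dim so(n) = n(n-1)/2.
Solve n(n-1)/2 = 36, i.e. n^2 - n - 72 = 0.
Discriminant = 1 + 8*36 = 289
n = (1 + sqrt(289))/2 = (1 + 17)/2 = 9


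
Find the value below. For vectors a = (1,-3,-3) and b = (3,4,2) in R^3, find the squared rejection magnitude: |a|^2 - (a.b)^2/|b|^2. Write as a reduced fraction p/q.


|a|^2 = 1^2 + (-3)^2 + (-3)^2 = 19
|b|^2 = 3^2 + 4^2 + 2^2 = 29
a . b = 1*3 + (-3)*4 + (-3)*2 = -15
(a.b)^2 = (-15)^2 = 225
|rej|^2 = 19 - 225/29
= (551 - 225)/29
= 326/29
In lowest terms: 326/29


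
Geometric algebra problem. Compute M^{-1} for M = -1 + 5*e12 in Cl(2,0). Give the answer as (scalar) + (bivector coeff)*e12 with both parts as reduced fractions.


M = -1 + 5*e12, where e12^2 = -1.
Since M commutes with its reverse ~M = a - b*e12, M * ~M = a^2 - b^2*e12^2 = a^2 + b^2.
So M^{-1} = ~M / (a^2 + b^2) = (a - b*e12)/(a^2 + b^2).
a^2 + b^2 = 1 + 25 = 26
Scalar part = -1/26 = -1/26
Bivector coeff = -5/26 = -5/26
M^{-1} = -1/26 - 5/26*e12


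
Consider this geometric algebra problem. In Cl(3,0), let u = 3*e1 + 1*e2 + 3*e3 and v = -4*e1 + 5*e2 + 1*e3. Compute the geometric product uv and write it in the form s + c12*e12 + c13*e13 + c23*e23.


In Cl(3,0): e_i^2 = 1, e_ie_j = -e_je_i for i != j.
Scalar part = u . v = 3*(-4) + 1*5 + 3*1
= -12 + 5 + 3 = -4
e12 coeff = 3*5 - 1*(-4) = 15 - (-4) = 19
e13 coeff = 3*1 - 3*(-4) = 3 - (-12) = 15
e23 coeff = 1*1 - 3*5 = 1 - 15 = -14
uv = -4 + 19*e12 + 15*e13 - 14*e23


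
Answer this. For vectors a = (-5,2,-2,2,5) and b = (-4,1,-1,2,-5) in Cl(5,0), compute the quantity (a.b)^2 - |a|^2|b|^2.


a . b = (-5)*(-4) + 2*1 + (-2)*(-1) + 2*2 + 5*(-5)
= 20 + 2 + 2 + 4 + (-25) = 3
|a|^2 = (-5)^2 + 2^2 + (-2)^2 + 2^2 + 5^2 = 62
|b|^2 = (-4)^2 + 1^2 + (-1)^2 + 2^2 + (-5)^2 = 47
(a.b)^2 = 3^2 = 9
|a|^2 * |b|^2 = 62 * 47 = 2914
Result = 9 - 2914 = -2905


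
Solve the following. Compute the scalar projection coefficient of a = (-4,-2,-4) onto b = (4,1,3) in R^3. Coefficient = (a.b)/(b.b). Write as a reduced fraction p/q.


Projection coefficient = (a . b) / (b . b)
a . b = (-4)*4 + (-2)*1 + (-4)*3
= -16 + (-2) + (-12) = -30
b . b = 4^2 + 1^2 + 3^2
= 16 + 1 + 9 = 26
Coefficient = -30/26
In lowest terms: -15/13


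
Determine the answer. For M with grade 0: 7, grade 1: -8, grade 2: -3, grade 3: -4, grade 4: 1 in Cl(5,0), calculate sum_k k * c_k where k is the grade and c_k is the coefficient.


Grade-weighted sum = sum of grade_k * coefficient_k
0*7 = 0
1*(-8) = -8
2*(-3) = -6
3*(-4) = -12
4*1 = 4
Total = 0 + (-8) + (-6) + (-12) + 4 = -22


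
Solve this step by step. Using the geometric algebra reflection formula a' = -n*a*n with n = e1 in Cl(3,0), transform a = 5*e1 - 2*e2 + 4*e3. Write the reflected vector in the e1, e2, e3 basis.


Reflection formula: a' = -n*a*n, with n = e1 (unit vector, n^2 = 1).
For reflection through hyperplane perp to e1:
The component along e1 flips sign, others stay.
a = (5, -2, 4)
a' = (-5, -2, 4)
a' = -5*e1 - 2*e2 + 4*e3


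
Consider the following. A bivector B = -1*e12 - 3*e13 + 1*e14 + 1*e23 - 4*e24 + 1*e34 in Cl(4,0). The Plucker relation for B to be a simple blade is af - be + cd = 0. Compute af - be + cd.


Plucker relation: af - be + cd
a*f = (-1)*1 = -1
b*e = (-3)*(-4) = 12
c*d = 1*1 = 1
af - be + cd = -1 - 12 + 1
= -12


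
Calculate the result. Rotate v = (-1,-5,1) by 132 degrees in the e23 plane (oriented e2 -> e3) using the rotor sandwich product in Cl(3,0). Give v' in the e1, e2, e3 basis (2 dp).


Rotor R = cos(66deg) - sin(66deg)*e23
Rotation angle theta = 2 * 66 = 132 degrees in the e23 plane (e2 -> e3).
The component perpendicular to the plane (e1) is invariant: v'_1 = v1 = -1.00
cos(132deg) = -0.6691, sin(132deg) = 0.7431
v'_2 = v2*cos(theta) - v3*sin(theta) = -5*(-0.6691) - 1*0.7431 = 2.60
v'_3 = v2*sin(theta) + v3*cos(theta) = -5*0.7431 + 1*(-0.6691) = -4.38
v' = -1.00*e1 + 2.60*e2 - 4.38*e3


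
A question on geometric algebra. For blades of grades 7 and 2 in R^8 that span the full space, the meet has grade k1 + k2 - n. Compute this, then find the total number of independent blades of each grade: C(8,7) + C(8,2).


Meet grade = grade(A) + grade(B) - n
= 7 + 2 - 8 = 1
C(8,7) = 8
C(8,2) = 28
dim_A + dim_B = 8 + 28 = 36


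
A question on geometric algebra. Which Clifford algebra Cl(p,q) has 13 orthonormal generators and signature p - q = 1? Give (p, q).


We need p + q = 13 and p - q = 1.
Adding: 2p = 13 + 1 = 14, so p = 7.
Then q = 13 - 7 = 6.
(p, q) = (7, 6)


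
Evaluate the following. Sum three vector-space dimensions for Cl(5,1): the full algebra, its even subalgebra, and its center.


n = 5 + 1 = 6
Total dim = 2^6 = 64
Even subalgebra dim = 2^5 = 32
n is even, so center dim = 1
Sum = 64 + 32 + 1 = 97


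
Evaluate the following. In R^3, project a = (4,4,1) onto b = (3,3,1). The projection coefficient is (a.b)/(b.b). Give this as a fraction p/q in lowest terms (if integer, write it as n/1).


Projection coefficient = (a . b) / (b . b)
a . b = 4*3 + 4*3 + 1*1
= 12 + 12 + 1 = 25
b . b = 3^2 + 3^2 + 1^2
= 9 + 9 + 1 = 19
Coefficient = 25/19
In lowest terms: 25/19


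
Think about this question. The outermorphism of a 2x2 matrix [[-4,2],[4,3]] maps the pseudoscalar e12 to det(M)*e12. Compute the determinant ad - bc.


The outermorphism of a linear map f sends e1^e2 to f(e1)^f(e2).
f(e1) = -4*e1 + 4*e2
f(e2) = 2*e1 + 3*e2
f(e1) ^ f(e2) = (-4*e1 + 4*e2) ^ (2*e1 + 3*e2)
= (-4)*3*e12 + 4*2*e21
= (-12 - 8)*e12
= -20*e12
Coefficient = -20


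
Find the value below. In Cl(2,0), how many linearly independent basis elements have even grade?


Even subalgebra dimension = 2^(n-1)
n = 2 + 0 = 2
2^(2 - 1) = 2^1 = 2
Verification: sum of C(2,k) for even k = 1 + 1 = 2
Result = 2


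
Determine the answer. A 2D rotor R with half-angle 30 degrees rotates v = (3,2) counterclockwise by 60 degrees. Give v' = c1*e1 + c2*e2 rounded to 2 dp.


Rotor R = cos(30deg) - sin(30deg)*e12
Rotation angle theta = 2 * 30 = 60 degrees
v' = R*v*~R rotates v by theta.
cos(60deg) = 0.5000, sin(60deg) = 0.8660
v'_1 = 3*cos(60deg) - 2*sin(60deg)
= 3*0.5000 - 2*0.8660
= -0.23
v'_2 = 3*sin(60deg) + 2*cos(60deg)
= 3*0.8660 + 2*0.5000
= 3.60
v' = -0.23*e1 + 3.60*e2


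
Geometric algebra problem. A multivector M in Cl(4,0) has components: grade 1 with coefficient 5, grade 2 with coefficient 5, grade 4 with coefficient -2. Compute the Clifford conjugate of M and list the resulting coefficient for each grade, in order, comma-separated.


Clifford conjugate sign for grade k: (-1)^(k(k+1)/2)
Grade 1: (-1)^(1*2/2) = (-1)^1 = -1, coeff 5 -> -5
Grade 2: (-1)^(2*3/2) = (-1)^3 = -1, coeff 5 -> -5
Grade 4: (-1)^(4*5/2) = (-1)^10 = 1, coeff -2 -> -2
Conjugated coefficients: -5, -5, -2


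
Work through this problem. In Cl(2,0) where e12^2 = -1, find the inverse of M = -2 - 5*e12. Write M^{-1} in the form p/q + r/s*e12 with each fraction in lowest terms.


M = -2 - 5*e12, where e12^2 = -1.
Since M commutes with its reverse ~M = a - b*e12, M * ~M = a^2 - b^2*e12^2 = a^2 + b^2.
So M^{-1} = ~M / (a^2 + b^2) = (a - b*e12)/(a^2 + b^2).
a^2 + b^2 = 4 + 25 = 29
Scalar part = -2/29 = -2/29
Bivector coeff = 5/29 = 5/29
M^{-1} = -2/29 + 5/29*e12


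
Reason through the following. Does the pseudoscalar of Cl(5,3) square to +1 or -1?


The pseudoscalar I = e1...e_n (product of all n generators) of Cl(p,q) satisfies I^2 = (-1)^(q + n(n-1)/2).
p = 5, q = 3, n = p + q = 8
n(n-1)/2 = 8 * 7 / 2 = 28
Exponent = q + n(n-1)/2 = 3 + 28 = 31
I^2 = (-1)^31 = -1


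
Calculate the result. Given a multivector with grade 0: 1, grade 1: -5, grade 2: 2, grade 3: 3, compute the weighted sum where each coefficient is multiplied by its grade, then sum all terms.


Grade-weighted sum = sum of grade_k * coefficient_k
0*1 = 0
1*(-5) = -5
2*2 = 4
3*3 = 9
Total = 0 + (-5) + 4 + 9 = 8


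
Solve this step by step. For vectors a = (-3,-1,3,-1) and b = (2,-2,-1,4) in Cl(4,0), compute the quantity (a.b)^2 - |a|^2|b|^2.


a . b = (-3)*2 + (-1)*(-2) + 3*(-1) + (-1)*4
= -6 + 2 + (-3) + (-4) = -11
|a|^2 = (-3)^2 + (-1)^2 + 3^2 + (-1)^2 = 20
|b|^2 = 2^2 + (-2)^2 + (-1)^2 + 4^2 = 25
(a.b)^2 = (-11)^2 = 121
|a|^2 * |b|^2 = 20 * 25 = 500
Result = 121 - 500 = -379


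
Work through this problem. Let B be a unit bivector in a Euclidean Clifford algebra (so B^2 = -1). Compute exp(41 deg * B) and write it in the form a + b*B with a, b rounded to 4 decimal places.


For a unit bivector B with B^2 = -1, the exponential series gives
e^(theta*B) = cos(theta) + sin(theta)*B (the GA analogue of Euler's formula).
theta = 41 degrees = 0.715585 rad
cos(41 deg) = 0.7547
sin(41 deg) = 0.6561
exp(theta*B) = 0.7547 + 0.6561*B


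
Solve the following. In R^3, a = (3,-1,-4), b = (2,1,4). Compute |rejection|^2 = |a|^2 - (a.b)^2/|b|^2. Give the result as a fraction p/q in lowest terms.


|a|^2 = 3^2 + (-1)^2 + (-4)^2 = 26
|b|^2 = 2^2 + 1^2 + 4^2 = 21
a . b = 3*2 + (-1)*1 + (-4)*4 = -11
(a.b)^2 = (-11)^2 = 121
|rej|^2 = 26 - 121/21
= (546 - 121)/21
= 425/21
In lowest terms: 425/21


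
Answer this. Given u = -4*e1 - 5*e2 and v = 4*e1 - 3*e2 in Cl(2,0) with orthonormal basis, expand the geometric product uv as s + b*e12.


Expand: (-4*e1 - 5*e2)(4*e1 - 3*e2)
= (-4)*4*e1e1 + (-4)*(-3)*e1e2 + (-5)*4*e2e1 + (-5)*(-3)*e2e2
Using e1^2 = e2^2 = 1, e2e1 = -e1e2:
Scalar part s = (-4)*4 + (-5)*(-3) = -16 + 15 = -1
Bivector part b = (-4)*(-3) - (-5)*4 = 12 - (-20) = 32
uv = -1 + 32*e12


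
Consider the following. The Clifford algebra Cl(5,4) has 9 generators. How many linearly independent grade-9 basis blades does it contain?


Number of grade-k basis blades in Cl(p,q) with n = p + q is C(n, k).
n = 5 + 4 = 9
C(9, 9) = 9! / (9! * 0!)
= 362880 / (362880 * 1)
= 1


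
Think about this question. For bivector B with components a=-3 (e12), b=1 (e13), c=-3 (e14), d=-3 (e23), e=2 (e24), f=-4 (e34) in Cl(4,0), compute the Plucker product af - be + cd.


Plucker relation: af - be + cd
a*f = (-3)*(-4) = 12
b*e = 1*2 = 2
c*d = (-3)*(-3) = 9
af - be + cd = 12 - 2 + 9
= 19


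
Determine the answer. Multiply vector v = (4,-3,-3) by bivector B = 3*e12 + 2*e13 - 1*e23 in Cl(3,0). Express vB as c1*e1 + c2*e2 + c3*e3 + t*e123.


vB has grade-1 (vector) and grade-3 (trivector) parts: vB = (v _| B) + (v ^ B).
Vector part <vB>_1:
  e1: -v2*b12 - v3*b13 = -(-3)*(3) - (-3)*(2) = 15
  e2: v1*b12 - v3*b23 = (4)*(3) - (-3)*(-1) = 9
  e3: v1*b13 + v2*b23 = (4)*(2) + (-3)*(-1) = 11
Trivector part <vB>_3:
  e123: v1*b23 - v2*b13 + v3*b12 = (4)*(-1) - (-3)*(2) + (-3)*(3) = -7
vB = 15*e1 + 9*e2 + 11*e3 - 7*e123


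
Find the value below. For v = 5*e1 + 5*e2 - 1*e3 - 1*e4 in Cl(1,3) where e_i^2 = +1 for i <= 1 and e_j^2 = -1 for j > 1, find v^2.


v^2 = sum of c_i^2 * e_i^2
Positive signature terms (e_i^2 = +1): 5^2 = 25
Negative signature terms (e_j^2 = -1): 5^2 + (-1)^2 + (-1)^2 = 27
v^2 = 25 - 27 = -2


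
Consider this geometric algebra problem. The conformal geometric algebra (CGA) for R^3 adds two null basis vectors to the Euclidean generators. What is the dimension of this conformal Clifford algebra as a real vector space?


The conformal model of R^3 uses Cl(4,1): the 3 Euclidean generators plus two extra orthogonal generators e+ (e+^2 = +1) and e- (e-^2 = -1), from which the null vectors e0, einf are built.
Number of generators m = 3 + 2 = 5.
dim Cl(p,q) = 2^m = 2^5 = 32


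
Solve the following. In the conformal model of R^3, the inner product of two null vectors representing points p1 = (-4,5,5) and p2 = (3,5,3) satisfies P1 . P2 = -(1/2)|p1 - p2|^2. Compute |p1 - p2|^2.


p1 - p2 = (-7, 0, 2)
|p1 - p2|^2 = (-7)^2 + 0^2 + 2^2
= 49 + 0 + 4
= 53


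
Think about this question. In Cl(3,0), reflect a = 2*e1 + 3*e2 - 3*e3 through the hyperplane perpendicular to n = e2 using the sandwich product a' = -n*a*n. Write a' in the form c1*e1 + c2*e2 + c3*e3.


Reflection formula: a' = -n*a*n, with n = e2 (unit vector, n^2 = 1).
For reflection through hyperplane perp to e2:
The component along e2 flips sign, others stay.
a = (2, 3, -3)
a' = (2, -3, -3)
a' = 2*e1 - 3*e2 - 3*e3


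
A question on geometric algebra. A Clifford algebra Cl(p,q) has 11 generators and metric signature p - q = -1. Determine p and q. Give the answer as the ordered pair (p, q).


We need p + q = 11 and p - q = -1.
Adding: 2p = 11 + (-1) = 10, so p = 5.
Then q = 11 - 5 = 6.
(p, q) = (5, 6)


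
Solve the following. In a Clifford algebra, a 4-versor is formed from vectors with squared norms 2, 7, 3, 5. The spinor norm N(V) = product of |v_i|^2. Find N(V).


Spinor norm N(V) = |v1|^2 * |v2|^2 * ... * |v4|^2
= 2 * 7 * 3 * 5
Running product: 2, 14, 42, 210
N(V) = 210


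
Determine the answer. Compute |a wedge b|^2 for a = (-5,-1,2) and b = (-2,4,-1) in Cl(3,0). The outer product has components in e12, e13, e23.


a wedge b = (a1*b2 - a2*b1)*e12 + (a1*b3 - a3*b1)*e13 + (a2*b3 - a3*b2)*e23
e12 coeff: (-5)*4 - (-1)*(-2) = -20 - 2 = -22
e13 coeff: (-5)*(-1) - 2*(-2) = 5 - (-4) = 9
e23 coeff: (-1)*(-1) - 2*4 = 1 - 8 = -7
|a wedge b|^2 = (-22)^2 + 9^2 + (-7)^2
= 484 + 81 + 49
= 614


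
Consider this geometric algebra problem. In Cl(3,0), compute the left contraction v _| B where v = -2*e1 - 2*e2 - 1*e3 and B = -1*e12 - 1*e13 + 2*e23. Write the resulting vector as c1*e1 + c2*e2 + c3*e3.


Left contraction v _| B = <vB>_1 (grade-1 part of the geometric product vB).
Using e1_|e12 = e2, e2_|e12 = -e1, e1_|e13 = e3, e3_|e13 = -e1, e2_|e23 = e3, e3_|e23 = -e2:
e1 coeff: -v2*b12 - v3*b13 = -(-2)*(-1) - (-1)*(-1) = -3
e2 coeff: v1*b12 - v3*b23 = (-2)*(-1) - (-1)*(2) = 4
e3 coeff: v1*b13 + v2*b23 = (-2)*(-1) + (-2)*(2) = -2
v _| B = -3*e1 + 4*e2 - 2*e3


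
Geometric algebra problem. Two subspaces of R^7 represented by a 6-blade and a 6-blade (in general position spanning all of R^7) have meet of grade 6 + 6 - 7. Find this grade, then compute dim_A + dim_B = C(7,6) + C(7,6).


Meet grade = grade(A) + grade(B) - n
= 6 + 6 - 7 = 5
C(7,6) = 7
C(7,6) = 7
dim_A + dim_B = 7 + 7 = 14


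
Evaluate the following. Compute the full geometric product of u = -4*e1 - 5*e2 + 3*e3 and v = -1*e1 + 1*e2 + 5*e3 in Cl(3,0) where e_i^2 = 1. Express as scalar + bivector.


In Cl(3,0): e_i^2 = 1, e_ie_j = -e_je_i for i != j.
Scalar part = u . v = (-4)*(-1) + (-5)*1 + 3*5
= 4 + (-5) + 15 = 14
e12 coeff = (-4)*1 - (-5)*(-1) = -4 - 5 = -9
e13 coeff = (-4)*5 - 3*(-1) = -20 - (-3) = -17
e23 coeff = (-5)*5 - 3*1 = -25 - 3 = -28
uv = 14 - 9*e12 - 17*e13 - 28*e23


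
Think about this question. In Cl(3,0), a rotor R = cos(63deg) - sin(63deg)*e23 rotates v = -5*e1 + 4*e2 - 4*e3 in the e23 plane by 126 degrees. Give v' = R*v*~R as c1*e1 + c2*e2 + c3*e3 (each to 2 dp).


Rotor R = cos(63deg) - sin(63deg)*e23
Rotation angle theta = 2 * 63 = 126 degrees in the e23 plane (e2 -> e3).
The component perpendicular to the plane (e1) is invariant: v'_1 = v1 = -5.00
cos(126deg) = -0.5878, sin(126deg) = 0.8090
v'_2 = v2*cos(theta) - v3*sin(theta) = 4*(-0.5878) - (-4)*0.8090 = 0.88
v'_3 = v2*sin(theta) + v3*cos(theta) = 4*0.8090 + (-4)*(-0.5878) = 5.59
v' = -5.00*e1 + 0.88*e2 + 5.59*e3


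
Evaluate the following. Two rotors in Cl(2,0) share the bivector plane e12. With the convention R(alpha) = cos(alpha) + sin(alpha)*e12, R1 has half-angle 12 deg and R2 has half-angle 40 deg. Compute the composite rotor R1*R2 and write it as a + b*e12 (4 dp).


Same-plane rotors commute and their half-angles add:
R1*R2 = cos(a1 + a2) + sin(a1 + a2)*e12.
a1 + a2 = 12 + 40 = 52 deg
cos(52 deg) = 0.6157
sin(52 deg) = 0.7880
R1*R2 = 0.6157 + 0.7880*e12


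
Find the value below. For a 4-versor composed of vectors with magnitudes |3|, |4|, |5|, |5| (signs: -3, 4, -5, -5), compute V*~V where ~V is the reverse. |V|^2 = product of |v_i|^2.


Each vector v_i has |v_i|^2 = s_i^2
Squared scales: (-3)^2 = 9, 4^2 = 16, (-5)^2 = 25, (-5)^2 = 25
|V|^2 = 9 * 16 * 25 * 25
= 90000


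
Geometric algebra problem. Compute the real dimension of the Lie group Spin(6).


Spin(n) double-covers SO(n); both have Lie algebra so(n) of dimension n(n-1)/2.
n = 6
n(n-1) = 6 * 5 = 30
dim Spin(6) = 30/2 = 15


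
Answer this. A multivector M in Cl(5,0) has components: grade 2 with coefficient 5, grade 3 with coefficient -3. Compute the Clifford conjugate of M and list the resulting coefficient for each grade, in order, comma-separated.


Clifford conjugate sign for grade k: (-1)^(k(k+1)/2)
Grade 2: (-1)^(2*3/2) = (-1)^3 = -1, coeff 5 -> -5
Grade 3: (-1)^(3*4/2) = (-1)^6 = 1, coeff -3 -> -3
Conjugated coefficients: -5, -3


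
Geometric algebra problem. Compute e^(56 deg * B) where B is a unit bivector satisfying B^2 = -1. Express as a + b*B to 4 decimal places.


For a unit bivector B with B^2 = -1, the exponential series gives
e^(theta*B) = cos(theta) + sin(theta)*B (the GA analogue of Euler's formula).
theta = 56 degrees = 0.977384 rad
cos(56 deg) = 0.5592
sin(56 deg) = 0.8290
exp(theta*B) = 0.5592 + 0.8290*B


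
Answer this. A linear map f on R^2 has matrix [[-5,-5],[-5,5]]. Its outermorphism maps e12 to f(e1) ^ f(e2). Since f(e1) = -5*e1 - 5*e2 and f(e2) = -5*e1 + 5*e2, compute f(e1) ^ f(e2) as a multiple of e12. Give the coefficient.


The outermorphism of a linear map f sends e1^e2 to f(e1)^f(e2).
f(e1) = -5*e1 - 5*e2
f(e2) = -5*e1 + 5*e2
f(e1) ^ f(e2) = (-5*e1 - 5*e2) ^ (-5*e1 + 5*e2)
= (-5)*5*e12 + (-5)*(-5)*e21
= (-25 - 25)*e12
= -50*e12
Coefficient = -50


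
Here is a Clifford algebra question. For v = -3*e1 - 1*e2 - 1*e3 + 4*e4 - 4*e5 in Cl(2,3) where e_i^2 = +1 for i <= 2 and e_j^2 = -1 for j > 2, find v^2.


v^2 = sum of c_i^2 * e_i^2
Positive signature terms (e_i^2 = +1): (-3)^2 + (-1)^2 = 10
Negative signature terms (e_j^2 = -1): (-1)^2 + 4^2 + (-4)^2 = 33
v^2 = 10 - 33 = -23


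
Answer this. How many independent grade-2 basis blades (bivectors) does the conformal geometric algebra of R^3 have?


The conformal model of R^3 uses Cl(4,1) with m = 3 + 2 = 5 generators.
Number of grade-2 blades = C(m, 2) = C(5, 2)
= 5*4/2 = 10


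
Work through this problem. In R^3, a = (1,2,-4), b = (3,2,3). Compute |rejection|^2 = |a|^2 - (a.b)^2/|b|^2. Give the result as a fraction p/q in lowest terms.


|a|^2 = 1^2 + 2^2 + (-4)^2 = 21
|b|^2 = 3^2 + 2^2 + 3^2 = 22
a . b = 1*3 + 2*2 + (-4)*3 = -5
(a.b)^2 = (-5)^2 = 25
|rej|^2 = 21 - 25/22
= (462 - 25)/22
= 437/22
In lowest terms: 437/22


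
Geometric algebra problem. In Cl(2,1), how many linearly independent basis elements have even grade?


Even subalgebra dimension = 2^(n-1)
n = 2 + 1 = 3
2^(3 - 1) = 2^2 = 4
Verification: sum of C(3,k) for even k = 1 + 3 = 4
Result = 4


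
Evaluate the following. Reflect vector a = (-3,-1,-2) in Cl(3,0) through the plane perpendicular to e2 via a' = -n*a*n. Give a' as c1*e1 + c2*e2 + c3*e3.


Reflection formula: a' = -n*a*n, with n = e2 (unit vector, n^2 = 1).
For reflection through hyperplane perp to e2:
The component along e2 flips sign, others stay.
a = (-3, -1, -2)
a' = (-3, 1, -2)
a' = -3*e1 + 1*e2 - 2*e3


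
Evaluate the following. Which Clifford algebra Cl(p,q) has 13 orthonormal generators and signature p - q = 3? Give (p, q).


We need p + q = 13 and p - q = 3.
Adding: 2p = 13 + 3 = 16, so p = 8.
Then q = 13 - 8 = 5.
(p, q) = (8, 5)


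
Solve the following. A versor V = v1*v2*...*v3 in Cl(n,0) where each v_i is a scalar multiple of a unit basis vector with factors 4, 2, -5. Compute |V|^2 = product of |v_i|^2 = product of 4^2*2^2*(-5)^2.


Each vector v_i has |v_i|^2 = s_i^2
Squared scales: 4^2 = 16, 2^2 = 4, (-5)^2 = 25
|V|^2 = 16 * 4 * 25
= 1600


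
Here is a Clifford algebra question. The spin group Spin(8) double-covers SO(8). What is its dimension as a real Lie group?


Spin(n) double-covers SO(n); both have Lie algebra so(n) of dimension n(n-1)/2.
n = 8
n(n-1) = 8 * 7 = 56
dim Spin(8) = 56/2 = 28


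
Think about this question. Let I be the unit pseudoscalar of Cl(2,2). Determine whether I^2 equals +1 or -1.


The pseudoscalar I = e1...e_n (product of all n generators) of Cl(p,q) satisfies I^2 = (-1)^(q + n(n-1)/2).
p = 2, q = 2, n = p + q = 4
n(n-1)/2 = 4 * 3 / 2 = 6
Exponent = q + n(n-1)/2 = 2 + 6 = 8
I^2 = (-1)^8 = +1


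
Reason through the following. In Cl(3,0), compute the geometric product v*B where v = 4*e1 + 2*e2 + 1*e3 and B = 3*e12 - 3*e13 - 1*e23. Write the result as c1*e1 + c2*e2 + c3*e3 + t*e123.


vB has grade-1 (vector) and grade-3 (trivector) parts: vB = (v _| B) + (v ^ B).
Vector part <vB>_1:
  e1: -v2*b12 - v3*b13 = -(2)*(3) - (1)*(-3) = -3
  e2: v1*b12 - v3*b23 = (4)*(3) - (1)*(-1) = 13
  e3: v1*b13 + v2*b23 = (4)*(-3) + (2)*(-1) = -14
Trivector part <vB>_3:
  e123: v1*b23 - v2*b13 + v3*b12 = (4)*(-1) - (2)*(-3) + (1)*(3) = 5
vB = -3*e1 + 13*e2 - 14*e3 + 5*e123


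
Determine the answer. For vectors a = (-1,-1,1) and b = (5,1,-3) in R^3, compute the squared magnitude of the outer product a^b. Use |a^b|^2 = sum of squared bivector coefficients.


a wedge b = (a1*b2 - a2*b1)*e12 + (a1*b3 - a3*b1)*e13 + (a2*b3 - a3*b2)*e23
e12 coeff: (-1)*1 - (-1)*5 = -1 - (-5) = 4
e13 coeff: (-1)*(-3) - 1*5 = 3 - 5 = -2
e23 coeff: (-1)*(-3) - 1*1 = 3 - 1 = 2
|a wedge b|^2 = 4^2 + (-2)^2 + 2^2
= 16 + 4 + 4
= 24


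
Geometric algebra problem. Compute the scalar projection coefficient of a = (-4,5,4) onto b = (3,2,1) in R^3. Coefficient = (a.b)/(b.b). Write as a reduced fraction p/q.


Projection coefficient = (a . b) / (b . b)
a . b = (-4)*3 + 5*2 + 4*1
= -12 + 10 + 4 = 2
b . b = 3^2 + 2^2 + 1^2
= 9 + 4 + 1 = 14
Coefficient = 2/14
In lowest terms: 1/7


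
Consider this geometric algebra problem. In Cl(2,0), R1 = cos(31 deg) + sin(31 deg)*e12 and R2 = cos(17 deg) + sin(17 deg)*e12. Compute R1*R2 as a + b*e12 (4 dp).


Same-plane rotors commute and their half-angles add:
R1*R2 = cos(a1 + a2) + sin(a1 + a2)*e12.
a1 + a2 = 31 + 17 = 48 deg
cos(48 deg) = 0.6691
sin(48 deg) = 0.7431
R1*R2 = 0.6691 + 0.7431*e12


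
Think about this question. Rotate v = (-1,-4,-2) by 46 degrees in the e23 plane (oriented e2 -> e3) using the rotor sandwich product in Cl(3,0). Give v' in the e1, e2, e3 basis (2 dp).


Rotor R = cos(23deg) - sin(23deg)*e23
Rotation angle theta = 2 * 23 = 46 degrees in the e23 plane (e2 -> e3).
The component perpendicular to the plane (e1) is invariant: v'_1 = v1 = -1.00
cos(46deg) = 0.6947, sin(46deg) = 0.7193
v'_2 = v2*cos(theta) - v3*sin(theta) = -4*0.6947 - (-2)*0.7193 = -1.34
v'_3 = v2*sin(theta) + v3*cos(theta) = -4*0.7193 + (-2)*0.6947 = -4.27
v' = -1.00*e1 - 1.34*e2 - 4.27*e3


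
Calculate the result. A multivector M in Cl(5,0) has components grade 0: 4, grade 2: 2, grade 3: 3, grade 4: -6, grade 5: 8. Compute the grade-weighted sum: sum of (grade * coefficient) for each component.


Grade-weighted sum = sum of grade_k * coefficient_k
0*4 = 0
2*2 = 4
3*3 = 9
4*(-6) = -24
5*8 = 40
Total = 0 + 4 + 9 + (-24) + 40 = 29


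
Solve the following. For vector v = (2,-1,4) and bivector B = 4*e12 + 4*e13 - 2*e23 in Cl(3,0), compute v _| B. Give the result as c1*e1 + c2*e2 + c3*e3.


Left contraction v _| B = <vB>_1 (grade-1 part of the geometric product vB).
Using e1_|e12 = e2, e2_|e12 = -e1, e1_|e13 = e3, e3_|e13 = -e1, e2_|e23 = e3, e3_|e23 = -e2:
e1 coeff: -v2*b12 - v3*b13 = -(-1)*(4) - (4)*(4) = -12
e2 coeff: v1*b12 - v3*b23 = (2)*(4) - (4)*(-2) = 16
e3 coeff: v1*b13 + v2*b23 = (2)*(4) + (-1)*(-2) = 10
v _| B = -12*e1 + 16*e2 + 10*e3


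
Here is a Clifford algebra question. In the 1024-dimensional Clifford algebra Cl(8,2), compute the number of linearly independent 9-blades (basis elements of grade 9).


Number of grade-k basis blades in Cl(p,q) with n = p + q is C(n, k).
n = 8 + 2 = 10
C(10, 9) = 10! / (9! * 1!)
= 3628800 / (362880 * 1)
= 10


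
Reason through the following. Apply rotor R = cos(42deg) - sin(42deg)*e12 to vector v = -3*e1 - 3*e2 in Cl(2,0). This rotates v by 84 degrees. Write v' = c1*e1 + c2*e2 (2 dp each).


Rotor R = cos(42deg) - sin(42deg)*e12
Rotation angle theta = 2 * 42 = 84 degrees
v' = R*v*~R rotates v by theta.
cos(84deg) = 0.1045, sin(84deg) = 0.9945
v'_1 = -3*cos(84deg) - (-3)*sin(84deg)
= -3*0.1045 - (-3)*0.9945
= 2.67
v'_2 = -3*sin(84deg) + (-3)*cos(84deg)
= -3*0.9945 + (-3)*0.1045
= -3.30
v' = 2.67*e1 - 3.30*e2


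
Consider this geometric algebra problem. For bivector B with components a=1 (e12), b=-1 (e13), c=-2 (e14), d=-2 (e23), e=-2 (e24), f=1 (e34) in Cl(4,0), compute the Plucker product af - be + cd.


Plucker relation: af - be + cd
a*f = 1*1 = 1
b*e = (-1)*(-2) = 2
c*d = (-2)*(-2) = 4
af - be + cd = 1 - 2 + 4
= 3


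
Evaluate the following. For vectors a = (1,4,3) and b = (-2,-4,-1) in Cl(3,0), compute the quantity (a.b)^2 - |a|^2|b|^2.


a . b = 1*(-2) + 4*(-4) + 3*(-1)
= -2 + (-16) + (-3) = -21
|a|^2 = 1^2 + 4^2 + 3^2 = 26
|b|^2 = (-2)^2 + (-4)^2 + (-1)^2 = 21
(a.b)^2 = (-21)^2 = 441
|a|^2 * |b|^2 = 26 * 21 = 546
Result = 441 - 546 = -105


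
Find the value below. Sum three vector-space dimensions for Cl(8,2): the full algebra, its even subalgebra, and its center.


n = 8 + 2 = 10
Total dim = 2^10 = 1024
Even subalgebra dim = 2^9 = 512
n is even, so center dim = 1
Sum = 1024 + 512 + 1 = 1537


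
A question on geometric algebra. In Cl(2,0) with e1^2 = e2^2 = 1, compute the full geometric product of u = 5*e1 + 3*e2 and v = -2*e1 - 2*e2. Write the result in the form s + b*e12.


Expand: (5*e1 + 3*e2)(-2*e1 - 2*e2)
= 5*(-2)*e1e1 + 5*(-2)*e1e2 + 3*(-2)*e2e1 + 3*(-2)*e2e2
Using e1^2 = e2^2 = 1, e2e1 = -e1e2:
Scalar part s = 5*(-2) + 3*(-2) = -10 + (-6) = -16
Bivector part b = 5*(-2) - 3*(-2) = -10 - (-6) = -4
uv = -16 - 4*e12


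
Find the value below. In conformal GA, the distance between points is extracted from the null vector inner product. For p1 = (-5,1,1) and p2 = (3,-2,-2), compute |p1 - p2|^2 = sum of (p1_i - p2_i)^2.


p1 - p2 = (-8, 3, 3)
|p1 - p2|^2 = (-8)^2 + 3^2 + 3^2
= 64 + 9 + 9
= 82


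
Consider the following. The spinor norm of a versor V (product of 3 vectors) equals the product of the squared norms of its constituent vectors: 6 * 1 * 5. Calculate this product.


Spinor norm N(V) = |v1|^2 * |v2|^2 * ... * |v3|^2
= 6 * 1 * 5
Running product: 6, 6, 30
N(V) = 30


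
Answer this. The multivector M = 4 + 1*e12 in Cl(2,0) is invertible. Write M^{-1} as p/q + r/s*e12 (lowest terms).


M = 4 + 1*e12, where e12^2 = -1.
Since M commutes with its reverse ~M = a - b*e12, M * ~M = a^2 - b^2*e12^2 = a^2 + b^2.
So M^{-1} = ~M / (a^2 + b^2) = (a - b*e12)/(a^2 + b^2).
a^2 + b^2 = 16 + 1 = 17
Scalar part = 4/17 = 4/17
Bivector coeff = -1/17 = -1/17
M^{-1} = 4/17 - 1/17*e12


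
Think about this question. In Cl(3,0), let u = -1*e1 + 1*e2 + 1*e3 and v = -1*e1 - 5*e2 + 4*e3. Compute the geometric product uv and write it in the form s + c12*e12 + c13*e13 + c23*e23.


In Cl(3,0): e_i^2 = 1, e_ie_j = -e_je_i for i != j.
Scalar part = u . v = (-1)*(-1) + 1*(-5) + 1*4
= 1 + (-5) + 4 = 0
e12 coeff = (-1)*(-5) - 1*(-1) = 5 - (-1) = 6
e13 coeff = (-1)*4 - 1*(-1) = -4 - (-1) = -3
e23 coeff = 1*4 - 1*(-5) = 4 - (-5) = 9
uv = 0 + 6*e12 - 3*e13 + 9*e23


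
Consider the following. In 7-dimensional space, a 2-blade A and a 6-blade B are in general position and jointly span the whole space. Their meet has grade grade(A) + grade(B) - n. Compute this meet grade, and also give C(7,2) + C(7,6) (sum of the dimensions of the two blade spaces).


Meet grade = grade(A) + grade(B) - n
= 2 + 6 - 7 = 1
C(7,2) = 21
C(7,6) = 7
dim_A + dim_B = 21 + 7 = 28


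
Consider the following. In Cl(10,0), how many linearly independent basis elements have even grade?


Even subalgebra dimension = 2^(n-1)
n = 10 + 0 = 10
2^(10 - 1) = 2^9 = 512
Verification: sum of C(10,k) for even k = 1 + 45 + 210 + 210 + 45 + 1 = 512
Result = 512


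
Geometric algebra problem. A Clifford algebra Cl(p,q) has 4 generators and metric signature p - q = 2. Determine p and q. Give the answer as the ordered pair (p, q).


We need p + q = 4 and p - q = 2.
Adding: 2p = 4 + 2 = 6, so p = 3.
Then q = 4 - 3 = 1.
(p, q) = (3, 1)


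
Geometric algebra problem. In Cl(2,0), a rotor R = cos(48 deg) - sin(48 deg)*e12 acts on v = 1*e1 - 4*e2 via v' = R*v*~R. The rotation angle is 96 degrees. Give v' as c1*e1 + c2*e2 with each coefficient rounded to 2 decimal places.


Rotor R = cos(48deg) - sin(48deg)*e12
Rotation angle theta = 2 * 48 = 96 degrees
v' = R*v*~R rotates v by theta.
cos(96deg) = -0.1045, sin(96deg) = 0.9945
v'_1 = 1*cos(96deg) - (-4)*sin(96deg)
= 1*(-0.1045) - (-4)*0.9945
= 3.87
v'_2 = 1*sin(96deg) + (-4)*cos(96deg)
= 1*0.9945 + (-4)*(-0.1045)
= 1.41
v' = 3.87*e1 + 1.41*e2


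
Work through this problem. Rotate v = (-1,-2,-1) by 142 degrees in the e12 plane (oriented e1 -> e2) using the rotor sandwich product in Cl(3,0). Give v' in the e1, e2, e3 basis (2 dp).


Rotor R = cos(71deg) - sin(71deg)*e12
Rotation angle theta = 2 * 71 = 142 degrees in the e12 plane (e1 -> e2).
The component perpendicular to the plane (e3) is invariant: v'_3 = v3 = -1.00
cos(142deg) = -0.7880, sin(142deg) = 0.6157
v'_1 = v1*cos(theta) - v2*sin(theta) = -1*(-0.7880) - (-2)*0.6157 = 2.02
v'_2 = v1*sin(theta) + v2*cos(theta) = -1*0.6157 + (-2)*(-0.7880) = 0.96
v' = 2.02*e1 + 0.96*e2 - 1.00*e3


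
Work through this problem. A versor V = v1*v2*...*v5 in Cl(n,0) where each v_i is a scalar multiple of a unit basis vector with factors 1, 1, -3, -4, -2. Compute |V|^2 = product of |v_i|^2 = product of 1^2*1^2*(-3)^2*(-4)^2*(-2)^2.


Each vector v_i has |v_i|^2 = s_i^2
Squared scales: 1^2 = 1, 1^2 = 1, (-3)^2 = 9, (-4)^2 = 16, (-2)^2 = 4
|V|^2 = 1 * 1 * 9 * 16 * 4
= 576


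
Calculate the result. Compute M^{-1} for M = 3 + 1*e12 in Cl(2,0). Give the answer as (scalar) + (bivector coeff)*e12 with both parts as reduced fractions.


M = 3 + 1*e12, where e12^2 = -1.
Since M commutes with its reverse ~M = a - b*e12, M * ~M = a^2 - b^2*e12^2 = a^2 + b^2.
So M^{-1} = ~M / (a^2 + b^2) = (a - b*e12)/(a^2 + b^2).
a^2 + b^2 = 9 + 1 = 10
Scalar part = 3/10 = 3/10
Bivector coeff = -1/10 = -1/10
M^{-1} = 3/10 - 1/10*e12


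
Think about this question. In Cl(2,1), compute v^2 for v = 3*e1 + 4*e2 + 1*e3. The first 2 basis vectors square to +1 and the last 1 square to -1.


v^2 = sum of c_i^2 * e_i^2
Positive signature terms (e_i^2 = +1): 3^2 + 4^2 = 25
Negative signature terms (e_j^2 = -1): 1^2 = 1
v^2 = 25 - 1 = 24


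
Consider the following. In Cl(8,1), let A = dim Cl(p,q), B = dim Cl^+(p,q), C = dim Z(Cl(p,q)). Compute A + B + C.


n = 8 + 1 = 9
Total dim = 2^9 = 512
Even subalgebra dim = 2^8 = 256
n is odd, so center dim = 2
Sum = 512 + 256 + 2 = 770


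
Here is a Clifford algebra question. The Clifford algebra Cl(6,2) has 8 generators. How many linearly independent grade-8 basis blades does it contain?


Number of grade-k basis blades in Cl(p,q) with n = p + q is C(n, k).
n = 6 + 2 = 8
C(8, 8) = 8! / (8! * 0!)
= 40320 / (40320 * 1)
= 1


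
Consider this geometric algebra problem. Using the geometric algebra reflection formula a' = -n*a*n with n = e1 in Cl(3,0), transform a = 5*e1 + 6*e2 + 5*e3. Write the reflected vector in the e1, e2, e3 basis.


Reflection formula: a' = -n*a*n, with n = e1 (unit vector, n^2 = 1).
For reflection through hyperplane perp to e1:
The component along e1 flips sign, others stay.
a = (5, 6, 5)
a' = (-5, 6, 5)
a' = -5*e1 + 6*e2 + 5*e3


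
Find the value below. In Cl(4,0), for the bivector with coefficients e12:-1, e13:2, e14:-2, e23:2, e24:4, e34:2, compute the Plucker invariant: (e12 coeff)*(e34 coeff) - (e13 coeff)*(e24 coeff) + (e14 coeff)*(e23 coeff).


Plucker relation: af - be + cd
a*f = (-1)*2 = -2
b*e = 2*4 = 8
c*d = (-2)*2 = -4
af - be + cd = -2 - 8 + (-4)
= -14


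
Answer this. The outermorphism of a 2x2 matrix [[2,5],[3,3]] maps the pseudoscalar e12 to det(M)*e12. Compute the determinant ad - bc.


The outermorphism of a linear map f sends e1^e2 to f(e1)^f(e2).
f(e1) = 2*e1 + 3*e2
f(e2) = 5*e1 + 3*e2
f(e1) ^ f(e2) = (2*e1 + 3*e2) ^ (5*e1 + 3*e2)
= 2*3*e12 + 3*5*e21
= (6 - 15)*e12
= -9*e12
Coefficient = -9


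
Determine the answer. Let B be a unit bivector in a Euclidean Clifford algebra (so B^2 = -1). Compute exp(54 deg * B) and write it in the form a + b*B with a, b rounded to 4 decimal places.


For a unit bivector B with B^2 = -1, the exponential series gives
e^(theta*B) = cos(theta) + sin(theta)*B (the GA analogue of Euler's formula).
theta = 54 degrees = 0.942478 rad
cos(54 deg) = 0.5878
sin(54 deg) = 0.8090
exp(theta*B) = 0.5878 + 0.8090*B


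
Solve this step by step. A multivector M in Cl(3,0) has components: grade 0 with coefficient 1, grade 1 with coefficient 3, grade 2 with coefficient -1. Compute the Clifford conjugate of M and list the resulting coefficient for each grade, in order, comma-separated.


Clifford conjugate sign for grade k: (-1)^(k(k+1)/2)
Grade 0: (-1)^(0*1/2) = (-1)^0 = 1, coeff 1 -> 1
Grade 1: (-1)^(1*2/2) = (-1)^1 = -1, coeff 3 -> -3
Grade 2: (-1)^(2*3/2) = (-1)^3 = -1, coeff -1 -> 1
Conjugated coefficients: 1, -3, 1


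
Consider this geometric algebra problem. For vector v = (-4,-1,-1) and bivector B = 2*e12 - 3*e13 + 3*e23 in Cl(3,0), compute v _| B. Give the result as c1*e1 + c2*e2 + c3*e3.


Left contraction v _| B = <vB>_1 (grade-1 part of the geometric product vB).
Using e1_|e12 = e2, e2_|e12 = -e1, e1_|e13 = e3, e3_|e13 = -e1, e2_|e23 = e3, e3_|e23 = -e2:
e1 coeff: -v2*b12 - v3*b13 = -(-1)*(2) - (-1)*(-3) = -1
e2 coeff: v1*b12 - v3*b23 = (-4)*(2) - (-1)*(3) = -5
e3 coeff: v1*b13 + v2*b23 = (-4)*(-3) + (-1)*(3) = 9
v _| B = -1*e1 - 5*e2 + 9*e3


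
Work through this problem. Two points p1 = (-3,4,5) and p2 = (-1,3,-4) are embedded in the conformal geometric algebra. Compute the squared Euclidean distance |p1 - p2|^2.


p1 - p2 = (-2, 1, 9)
|p1 - p2|^2 = (-2)^2 + 1^2 + 9^2
= 4 + 1 + 81
= 86


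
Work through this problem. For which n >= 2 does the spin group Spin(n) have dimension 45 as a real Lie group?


dim Spin(n) = dim so(n) = n(n-1)/2.
Solve n(n-1)/2 = 45, i.e. n^2 - n - 90 = 0.
Discriminant = 1 + 8*45 = 361
n = (1 + sqrt(361))/2 = (1 + 19)/2 = 10


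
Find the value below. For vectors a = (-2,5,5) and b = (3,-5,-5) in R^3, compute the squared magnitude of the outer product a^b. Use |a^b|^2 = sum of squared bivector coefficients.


a wedge b = (a1*b2 - a2*b1)*e12 + (a1*b3 - a3*b1)*e13 + (a2*b3 - a3*b2)*e23
e12 coeff: (-2)*(-5) - 5*3 = 10 - 15 = -5
e13 coeff: (-2)*(-5) - 5*3 = 10 - 15 = -5
e23 coeff: 5*(-5) - 5*(-5) = -25 - (-25) = 0
|a wedge b|^2 = (-5)^2 + (-5)^2 + 0^2
= 25 + 25 + 0
= 50


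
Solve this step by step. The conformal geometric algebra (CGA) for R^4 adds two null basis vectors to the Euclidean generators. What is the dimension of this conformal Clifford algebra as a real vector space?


The conformal model of R^4 uses Cl(5,1): the 4 Euclidean generators plus two extra orthogonal generators e+ (e+^2 = +1) and e- (e-^2 = -1), from which the null vectors e0, einf are built.
Number of generators m = 4 + 2 = 6.
dim Cl(p,q) = 2^m = 2^6 = 64


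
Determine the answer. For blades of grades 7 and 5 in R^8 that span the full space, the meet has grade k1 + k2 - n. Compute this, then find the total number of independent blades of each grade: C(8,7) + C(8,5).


Meet grade = grade(A) + grade(B) - n
= 7 + 5 - 8 = 4
C(8,7) = 8
C(8,5) = 56
dim_A + dim_B = 8 + 56 = 64


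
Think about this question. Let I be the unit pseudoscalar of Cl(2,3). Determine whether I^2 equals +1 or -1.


The pseudoscalar I = e1...e_n (product of all n generators) of Cl(p,q) satisfies I^2 = (-1)^(q + n(n-1)/2).
p = 2, q = 3, n = p + q = 5
n(n-1)/2 = 5 * 4 / 2 = 10
Exponent = q + n(n-1)/2 = 3 + 10 = 13
I^2 = (-1)^13 = -1


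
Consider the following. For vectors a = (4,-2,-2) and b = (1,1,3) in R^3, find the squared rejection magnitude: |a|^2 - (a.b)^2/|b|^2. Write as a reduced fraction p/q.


|a|^2 = 4^2 + (-2)^2 + (-2)^2 = 24
|b|^2 = 1^2 + 1^2 + 3^2 = 11
a . b = 4*1 + (-2)*1 + (-2)*3 = -4
(a.b)^2 = (-4)^2 = 16
|rej|^2 = 24 - 16/11
= (264 - 16)/11
= 248/11
In lowest terms: 248/11


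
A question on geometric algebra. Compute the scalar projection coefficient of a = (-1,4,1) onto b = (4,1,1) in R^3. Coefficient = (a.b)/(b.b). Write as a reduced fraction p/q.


Projection coefficient = (a . b) / (b . b)
a . b = (-1)*4 + 4*1 + 1*1
= -4 + 4 + 1 = 1
b . b = 4^2 + 1^2 + 1^2
= 16 + 1 + 1 = 18
Coefficient = 1/18
In lowest terms: 1/18


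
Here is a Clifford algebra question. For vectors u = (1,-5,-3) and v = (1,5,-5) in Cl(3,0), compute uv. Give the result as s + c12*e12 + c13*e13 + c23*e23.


In Cl(3,0): e_i^2 = 1, e_ie_j = -e_je_i for i != j.
Scalar part = u . v = 1*1 + (-5)*5 + (-3)*(-5)
= 1 + (-25) + 15 = -9
e12 coeff = 1*5 - (-5)*1 = 5 - (-5) = 10
e13 coeff = 1*(-5) - (-3)*1 = -5 - (-3) = -2
e23 coeff = (-5)*(-5) - (-3)*5 = 25 - (-15) = 40
uv = -9 + 10*e12 - 2*e13 + 40*e23


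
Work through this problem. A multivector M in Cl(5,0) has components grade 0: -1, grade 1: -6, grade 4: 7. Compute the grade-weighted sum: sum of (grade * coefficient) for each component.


Grade-weighted sum = sum of grade_k * coefficient_k
0*(-1) = 0
1*(-6) = -6
4*7 = 28
Total = 0 + (-6) + 28 = 22


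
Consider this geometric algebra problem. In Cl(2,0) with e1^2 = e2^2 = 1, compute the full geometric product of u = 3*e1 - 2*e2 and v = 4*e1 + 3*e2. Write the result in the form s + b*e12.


Expand: (3*e1 - 2*e2)(4*e1 + 3*e2)
= 3*4*e1e1 + 3*3*e1e2 + (-2)*4*e2e1 + (-2)*3*e2e2
Using e1^2 = e2^2 = 1, e2e1 = -e1e2:
Scalar part s = 3*4 + (-2)*3 = 12 + (-6) = 6
Bivector part b = 3*3 - (-2)*4 = 9 - (-8) = 17
uv = 6 + 17*e12


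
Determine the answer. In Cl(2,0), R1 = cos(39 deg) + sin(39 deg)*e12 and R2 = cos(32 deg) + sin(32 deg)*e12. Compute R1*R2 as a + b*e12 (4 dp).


Same-plane rotors commute and their half-angles add:
R1*R2 = cos(a1 + a2) + sin(a1 + a2)*e12.
a1 + a2 = 39 + 32 = 71 deg
cos(71 deg) = 0.3256
sin(71 deg) = 0.9455
R1*R2 = 0.3256 + 0.9455*e12


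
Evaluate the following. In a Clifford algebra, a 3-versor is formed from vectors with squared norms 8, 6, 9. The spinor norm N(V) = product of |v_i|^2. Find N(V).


Spinor norm N(V) = |v1|^2 * |v2|^2 * ... * |v3|^2
= 8 * 6 * 9
Running product: 8, 48, 432
N(V) = 432


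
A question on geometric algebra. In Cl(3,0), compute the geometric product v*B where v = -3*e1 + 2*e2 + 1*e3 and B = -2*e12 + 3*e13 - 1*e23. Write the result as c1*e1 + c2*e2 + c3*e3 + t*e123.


vB has grade-1 (vector) and grade-3 (trivector) parts: vB = (v _| B) + (v ^ B).
Vector part <vB>_1:
  e1: -v2*b12 - v3*b13 = -(2)*(-2) - (1)*(3) = 1
  e2: v1*b12 - v3*b23 = (-3)*(-2) - (1)*(-1) = 7
  e3: v1*b13 + v2*b23 = (-3)*(3) + (2)*(-1) = -11
Trivector part <vB>_3:
  e123: v1*b23 - v2*b13 + v3*b12 = (-3)*(-1) - (2)*(3) + (1)*(-2) = -5
vB = 1*e1 + 7*e2 - 11*e3 - 5*e123


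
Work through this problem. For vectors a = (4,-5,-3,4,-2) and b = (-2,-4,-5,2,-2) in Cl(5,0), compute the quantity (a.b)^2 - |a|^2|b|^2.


a . b = 4*(-2) + (-5)*(-4) + (-3)*(-5) + 4*2 + (-2)*(-2)
= -8 + 20 + 15 + 8 + 4 = 39
|a|^2 = 4^2 + (-5)^2 + (-3)^2 + 4^2 + (-2)^2 = 70
|b|^2 = (-2)^2 + (-4)^2 + (-5)^2 + 2^2 + (-2)^2 = 53
(a.b)^2 = 39^2 = 1521
|a|^2 * |b|^2 = 70 * 53 = 3710
Result = 1521 - 3710 = -2189
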